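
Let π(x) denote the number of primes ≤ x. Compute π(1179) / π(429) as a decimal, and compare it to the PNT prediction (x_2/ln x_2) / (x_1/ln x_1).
π(1179)/π(429) = 193/82 ≈ 2.3537;  PNT prediction ≈ 2.3554.

π(429) = 82 and π(1179) = 193, so π(1179)/π(429) ≈ 2.3537. The PNT-predicted ratio is (1179/ln(1179)) / (429/ln(429)) ≈ 2.3554. The two agree to within a few percent, as expected.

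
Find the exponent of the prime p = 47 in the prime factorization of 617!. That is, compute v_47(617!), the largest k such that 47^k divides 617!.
v_47(617!) = 13

Legendre's formula: v_p(n!) = Σ_{k ≥ 1} ⌊n / p^k⌋. For p = 47, n = 617, the terms are:
  ⌊617/47^1⌋ = ⌊617/47⌋ = 13
(the next term ⌊617/47^2⌋ = 0, terminating the sum). Summing: v_47(617!) = 13 = 13.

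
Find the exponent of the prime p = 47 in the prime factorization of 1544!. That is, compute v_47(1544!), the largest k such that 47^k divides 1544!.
v_47(1544!) = 32

Legendre's formula: v_p(n!) = Σ_{k ≥ 1} ⌊n / p^k⌋. For p = 47, n = 1544, the terms are:
  ⌊1544/47^1⌋ = ⌊1544/47⌋ = 32
(the next term ⌊1544/47^2⌋ = 0, terminating the sum). Summing: v_47(1544!) = 32 = 32.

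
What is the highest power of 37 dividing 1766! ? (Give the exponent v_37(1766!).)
v_37(1766!) = 48

Legendre's formula: v_p(n!) = Σ_{k ≥ 1} ⌊n / p^k⌋. For p = 37, n = 1766, the terms are:
  ⌊1766/37^1⌋ = ⌊1766/37⌋ = 47
  ⌊1766/37^2⌋ = ⌊1766/1369⌋ = 1
(the next term ⌊1766/37^3⌋ = 0, terminating the sum). Summing: v_37(1766!) = 47 + 1 = 48.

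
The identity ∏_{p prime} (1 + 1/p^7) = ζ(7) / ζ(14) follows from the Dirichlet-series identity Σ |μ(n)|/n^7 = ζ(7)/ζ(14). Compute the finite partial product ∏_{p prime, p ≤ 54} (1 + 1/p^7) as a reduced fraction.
∏ = 309952223984670960543603211891856695601672510675385627534277668624533812457091991127236052954668734671204274242309849088/307404601692723276790274585782287621574695329443342398483341336503340384695750533342769593387518417543812906517214978125

The primes p ≤ 54 are [2, 3, 5, 7, 11, 13, 17, 19, 23, 29, 31, 37, 41, 43, 47, 53]. For each, (1 + 1/p^7) = (p^7 + 1)/p^7. Multiplying these fractions over p ∈ [2, 3, 5, 7, 11, 13, 17, 19, 23, 29, 31, 37, 41, 43, 47, 53] gives 309952223984670960543603211891856695601672510675385627534277668624533812457091991127236052954668734671204274242309849088/307404601692723276790274585782287621574695329443342398483341336503340384695750533342769593387518417543812906517214978125. (In the limit P → ∞ this tends to ζ(7)/ζ(14).)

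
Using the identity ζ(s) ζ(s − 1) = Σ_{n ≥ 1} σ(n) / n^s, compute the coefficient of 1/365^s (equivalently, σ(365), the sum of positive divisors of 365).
σ(365) = 444

In the product (Σ m^0/m^s)(Σ k / k^s) = Σ (Σ_{d | n} d) / n^s, the coefficient of 1/n^s is σ(n) = Σ_{d | n} d. For n = 365, divisors are [1, 5, 73, 365]; summing: σ(365) = 444.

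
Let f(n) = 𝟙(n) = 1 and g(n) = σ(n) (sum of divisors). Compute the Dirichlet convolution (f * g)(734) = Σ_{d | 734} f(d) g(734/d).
(𝟙 * σ)(734) = 1476

Divisors of 734: [1, 2, 367, 734]. For each d | 734:
  d = 1: 𝟙(1) · σ(734/1) = 1 · 1104 = 1104
  d = 2: 𝟙(2) · σ(734/2) = 1 · 368 = 368
  d = 367: 𝟙(367) · σ(734/367) = 1 · 3 = 3
  d = 734: 𝟙(734) · σ(734/734) = 1 · 1 = 1
Summing: (𝟙 * σ)(734) = 1104 + 368 + 3 + 1 = 1476.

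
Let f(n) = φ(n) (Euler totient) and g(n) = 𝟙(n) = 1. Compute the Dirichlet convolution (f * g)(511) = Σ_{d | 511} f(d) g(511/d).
(φ * 𝟙)(511) = 511

Divisors of 511: [1, 7, 73, 511]. For each d | 511:
  d = 1: φ(1) · 𝟙(511/1) = 1 · 1 = 1
  d = 7: φ(7) · 𝟙(511/7) = 6 · 1 = 6
  d = 73: φ(73) · 𝟙(511/73) = 72 · 1 = 72
  d = 511: φ(511) · 𝟙(511/511) = 432 · 1 = 432
Summing: (φ * 𝟙)(511) = 1 + 6 + 72 + 432 = 511.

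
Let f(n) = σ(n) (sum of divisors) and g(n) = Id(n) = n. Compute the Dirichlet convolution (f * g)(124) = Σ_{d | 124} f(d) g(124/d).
(σ * Id)(124) = 1071

Divisors of 124: [1, 2, 4, 31, 62, 124]. For each d | 124:
  d = 1: σ(1) · Id(124/1) = 1 · 124 = 124
  d = 2: σ(2) · Id(124/2) = 3 · 62 = 186
  d = 4: σ(4) · Id(124/4) = 7 · 31 = 217
  d = 31: σ(31) · Id(124/31) = 32 · 4 = 128
  d = 62: σ(62) · Id(124/62) = 96 · 2 = 192
  d = 124: σ(124) · Id(124/124) = 224 · 1 = 224
Summing: (σ * Id)(124) = 124 + 186 + 217 + 128 + 192 + 224 = 1071.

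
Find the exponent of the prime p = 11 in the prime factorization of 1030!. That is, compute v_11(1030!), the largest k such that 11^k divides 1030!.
v_11(1030!) = 101

Legendre's formula: v_p(n!) = Σ_{k ≥ 1} ⌊n / p^k⌋. For p = 11, n = 1030, the terms are:
  ⌊1030/11^1⌋ = ⌊1030/11⌋ = 93
  ⌊1030/11^2⌋ = ⌊1030/121⌋ = 8
(the next term ⌊1030/11^3⌋ = 0, terminating the sum). Summing: v_11(1030!) = 93 + 8 = 101.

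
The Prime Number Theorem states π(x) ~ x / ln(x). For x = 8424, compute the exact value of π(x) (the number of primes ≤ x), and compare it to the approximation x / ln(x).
π(8424) = 1053;  x/ln(x) ≈ 931.98;  relative error ≈ 11.49%.

Directly count primes up to 8424: π(8424) = 1053. The PNT approximation gives 8424/ln(8424) ≈ 8424/9.03884 ≈ 931.98. Relative error (π(x) − x/ln(x)) / π(x) ≈ 11.49%; the approximation is known to undercount slightly (Li(x) is a better estimate).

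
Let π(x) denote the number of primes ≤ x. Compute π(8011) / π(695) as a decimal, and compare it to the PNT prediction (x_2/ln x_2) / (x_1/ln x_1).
π(8011)/π(695) = 1009/125 ≈ 8.0720;  PNT prediction ≈ 8.3917.

π(695) = 125 and π(8011) = 1009, so π(8011)/π(695) ≈ 8.0720. The PNT-predicted ratio is (8011/ln(8011)) / (695/ln(695)) ≈ 8.3917. The two agree to within a few percent, as expected.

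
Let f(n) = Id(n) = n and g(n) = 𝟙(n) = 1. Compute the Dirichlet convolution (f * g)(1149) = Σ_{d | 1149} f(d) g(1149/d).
(Id * 𝟙)(1149) = 1536

Divisors of 1149: [1, 3, 383, 1149]. For each d | 1149:
  d = 1: Id(1) · 𝟙(1149/1) = 1 · 1 = 1
  d = 3: Id(3) · 𝟙(1149/3) = 3 · 1 = 3
  d = 383: Id(383) · 𝟙(1149/383) = 383 · 1 = 383
  d = 1149: Id(1149) · 𝟙(1149/1149) = 1149 · 1 = 1149
Summing: (Id * 𝟙)(1149) = 1 + 3 + 383 + 1149 = 1536.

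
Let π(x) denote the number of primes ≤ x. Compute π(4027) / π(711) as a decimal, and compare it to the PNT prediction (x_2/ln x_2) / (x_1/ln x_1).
π(4027)/π(711) = 557/127 ≈ 4.3858;  PNT prediction ≈ 4.4806.

π(711) = 127 and π(4027) = 557, so π(4027)/π(711) ≈ 4.3858. The PNT-predicted ratio is (4027/ln(4027)) / (711/ln(711)) ≈ 4.4806. The two agree to within a few percent, as expected.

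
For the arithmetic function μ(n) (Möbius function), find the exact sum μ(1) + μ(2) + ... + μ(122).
Σ_{n ≤ 122} μ(n) = -2

Compute μ(n) for each 1 ≤ n ≤ 122: μ(1) = 1, μ(2) = -1, μ(3) = -1, μ(4) = 0, μ(5) = -1, μ(6) = 1, μ(7) = -1, μ(8) = 0, μ(9) = 0, μ(10) = 1, μ(11) = -1, μ(12) = 0, μ(13) = -1, μ(14) = 1, μ(15) = 1, μ(16) = 0, μ(17) = -1, μ(18) = 0, μ(19) = -1, μ(20) = 0, μ(21) = 1, μ(22) = 1, μ(23) = -1, μ(24) = 0, μ(25) = 0, μ(26) = 1, μ(27) = 0, μ(28) = 0, μ(29) = -1, μ(30) = -1, μ(31) = -1, μ(32) = 0, μ(33) = 1, μ(34) = 1, μ(35) = 1, μ(36) = 0, μ(37) = -1, μ(38) = 1, μ(39) = 1, μ(40) = 0, μ(41) = -1, μ(42) = -1, μ(43) = -1, μ(44) = 0, μ(45) = 0, μ(46) = 1, μ(47) = -1, μ(48) = 0, μ(49) = 0, μ(50) = 0, μ(51) = 1, μ(52) = 0, μ(53) = -1, μ(54) = 0, μ(55) = 1, μ(56) = 0, μ(57) = 1, μ(58) = 1, μ(59) = -1, μ(60) = 0, μ(61) = -1, μ(62) = 1, μ(63) = 0, μ(64) = 0, μ(65) = 1, μ(66) = -1, μ(67) = -1, μ(68) = 0, μ(69) = 1, μ(70) = -1, μ(71) = -1, μ(72) = 0, μ(73) = -1, μ(74) = 1, μ(75) = 0, μ(76) = 0, μ(77) = 1, μ(78) = -1, μ(79) = -1, μ(80) = 0, μ(81) = 0, μ(82) = 1, μ(83) = -1, μ(84) = 0, μ(85) = 1, μ(86) = 1, μ(87) = 1, μ(88) = 0, μ(89) = -1, μ(90) = 0, μ(91) = 1, μ(92) = 0, μ(93) = 1, μ(94) = 1, μ(95) = 1, μ(96) = 0, μ(97) = -1, μ(98) = 0, μ(99) = 0, μ(100) = 0, μ(101) = -1, μ(102) = -1, μ(103) = -1, μ(104) = 0, μ(105) = -1, μ(106) = 1, μ(107) = -1, μ(108) = 0, μ(109) = -1, μ(110) = -1, μ(111) = 1, μ(112) = 0, μ(113) = -1, μ(114) = -1, μ(115) = 1, μ(116) = 0, μ(117) = 0, μ(118) = 1, μ(119) = 1, μ(120) = 0, μ(121) = 0, μ(122) = 1. Summing all 122 values: -2. (Mertens function M(x) = Σ_{n ≤ x} μ(n); on average M(x) should be small (PNT ⟺ M(x) = o(x)).)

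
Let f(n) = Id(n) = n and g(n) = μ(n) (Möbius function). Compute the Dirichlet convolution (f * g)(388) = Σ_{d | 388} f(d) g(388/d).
(Id * μ)(388) = 192

Divisors of 388: [1, 2, 4, 97, 194, 388]. For each d | 388:
  d = 1: Id(1) · μ(388/1) = 1 · 0 = 0
  d = 2: Id(2) · μ(388/2) = 2 · 1 = 2
  d = 4: Id(4) · μ(388/4) = 4 · -1 = -4
  d = 97: Id(97) · μ(388/97) = 97 · 0 = 0
  d = 194: Id(194) · μ(388/194) = 194 · -1 = -194
  d = 388: Id(388) · μ(388/388) = 388 · 1 = 388
Summing: (Id * μ)(388) = 0 + 2 + -4 + 0 + -194 + 388 = 192.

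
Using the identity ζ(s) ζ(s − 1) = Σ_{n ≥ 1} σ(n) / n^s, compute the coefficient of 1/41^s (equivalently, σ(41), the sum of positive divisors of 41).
σ(41) = 42

In the product (Σ m^0/m^s)(Σ k / k^s) = Σ (Σ_{d | n} d) / n^s, the coefficient of 1/n^s is σ(n) = Σ_{d | n} d. For n = 41, divisors are [1, 41]; summing: σ(41) = 42.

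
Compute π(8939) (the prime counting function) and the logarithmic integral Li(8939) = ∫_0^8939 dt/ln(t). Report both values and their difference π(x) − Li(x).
π(8939) = 1111;  Li(8939) ≈ 1130.25;  π(x) − Li(x) ≈ -19.25.

Direct count of primes ≤ 8939 gives π(8939) = 1111. Numerical evaluation of the logarithmic integral gives Li(8939) ≈ 1130.25. The difference π(x) − Li(x) ≈ -19.25 is typically negative for small/moderate x (Li(x) overestimates), though Littlewood's theorem shows this sign changes infinitely often.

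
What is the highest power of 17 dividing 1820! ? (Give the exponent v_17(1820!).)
v_17(1820!) = 113

Legendre's formula: v_p(n!) = Σ_{k ≥ 1} ⌊n / p^k⌋. For p = 17, n = 1820, the terms are:
  ⌊1820/17^1⌋ = ⌊1820/17⌋ = 107
  ⌊1820/17^2⌋ = ⌊1820/289⌋ = 6
(the next term ⌊1820/17^3⌋ = 0, terminating the sum). Summing: v_17(1820!) = 107 + 6 = 113.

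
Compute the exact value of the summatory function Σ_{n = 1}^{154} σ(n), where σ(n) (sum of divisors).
Σ_{n ≤ 154} σ(n) = 19578

Compute σ(n) for each 1 ≤ n ≤ 154: σ(1) = 1, σ(2) = 3, σ(3) = 4, σ(4) = 7, σ(5) = 6, σ(6) = 12, σ(7) = 8, σ(8) = 15, σ(9) = 13, σ(10) = 18, σ(11) = 12, σ(12) = 28, σ(13) = 14, σ(14) = 24, σ(15) = 24, σ(16) = 31, σ(17) = 18, σ(18) = 39, σ(19) = 20, σ(20) = 42, σ(21) = 32, σ(22) = 36, σ(23) = 24, σ(24) = 60, σ(25) = 31, σ(26) = 42, σ(27) = 40, σ(28) = 56, σ(29) = 30, σ(30) = 72, σ(31) = 32, σ(32) = 63, σ(33) = 48, σ(34) = 54, σ(35) = 48, σ(36) = 91, σ(37) = 38, σ(38) = 60, σ(39) = 56, σ(40) = 90, σ(41) = 42, σ(42) = 96, σ(43) = 44, σ(44) = 84, σ(45) = 78, σ(46) = 72, σ(47) = 48, σ(48) = 124, σ(49) = 57, σ(50) = 93, σ(51) = 72, σ(52) = 98, σ(53) = 54, σ(54) = 120, σ(55) = 72, σ(56) = 120, σ(57) = 80, σ(58) = 90, σ(59) = 60, σ(60) = 168, σ(61) = 62, σ(62) = 96, σ(63) = 104, σ(64) = 127, σ(65) = 84, σ(66) = 144, σ(67) = 68, σ(68) = 126, σ(69) = 96, σ(70) = 144, σ(71) = 72, σ(72) = 195, σ(73) = 74, σ(74) = 114, σ(75) = 124, σ(76) = 140, σ(77) = 96, σ(78) = 168, σ(79) = 80, σ(80) = 186, σ(81) = 121, σ(82) = 126, σ(83) = 84, σ(84) = 224, σ(85) = 108, σ(86) = 132, σ(87) = 120, σ(88) = 180, σ(89) = 90, σ(90) = 234, σ(91) = 112, σ(92) = 168, σ(93) = 128, σ(94) = 144, σ(95) = 120, σ(96) = 252, σ(97) = 98, σ(98) = 171, σ(99) = 156, σ(100) = 217, σ(101) = 102, σ(102) = 216, σ(103) = 104, σ(104) = 210, σ(105) = 192, σ(106) = 162, σ(107) = 108, σ(108) = 280, σ(109) = 110, σ(110) = 216, σ(111) = 152, σ(112) = 248, σ(113) = 114, σ(114) = 240, σ(115) = 144, σ(116) = 210, σ(117) = 182, σ(118) = 180, σ(119) = 144, σ(120) = 360, σ(121) = 133, σ(122) = 186, σ(123) = 168, σ(124) = 224, σ(125) = 156, σ(126) = 312, σ(127) = 128, σ(128) = 255, σ(129) = 176, σ(130) = 252, σ(131) = 132, σ(132) = 336, σ(133) = 160, σ(134) = 204, σ(135) = 240, σ(136) = 270, σ(137) = 138, σ(138) = 288, σ(139) = 140, σ(140) = 336, σ(141) = 192, σ(142) = 216, σ(143) = 168, σ(144) = 403, σ(145) = 180, σ(146) = 222, σ(147) = 228, σ(148) = 266, σ(149) = 150, σ(150) = 372, σ(151) = 152, σ(152) = 300, σ(153) = 234, σ(154) = 288. Summing all 154 values: 19578. (Average order: Σ_{n ≤ x} σ(n) ~ (π²/12) x². For x = 154, (π²/12)·154² ≈ 19505.63.)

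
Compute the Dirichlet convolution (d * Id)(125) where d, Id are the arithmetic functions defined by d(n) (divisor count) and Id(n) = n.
(d * Id)(125) = 194

Divisors of 125: [1, 5, 25, 125]. For each d | 125:
  d = 1: d(1) · Id(125/1) = 1 · 125 = 125
  d = 5: d(5) · Id(125/5) = 2 · 25 = 50
  d = 25: d(25) · Id(125/25) = 3 · 5 = 15
  d = 125: d(125) · Id(125/125) = 4 · 1 = 4
Summing: (d * Id)(125) = 125 + 50 + 15 + 4 = 194.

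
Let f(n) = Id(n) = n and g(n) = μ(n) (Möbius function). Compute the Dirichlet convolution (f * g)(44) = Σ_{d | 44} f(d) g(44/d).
(Id * μ)(44) = 20

Divisors of 44: [1, 2, 4, 11, 22, 44]. For each d | 44:
  d = 1: Id(1) · μ(44/1) = 1 · 0 = 0
  d = 2: Id(2) · μ(44/2) = 2 · 1 = 2
  d = 4: Id(4) · μ(44/4) = 4 · -1 = -4
  d = 11: Id(11) · μ(44/11) = 11 · 0 = 0
  d = 22: Id(22) · μ(44/22) = 22 · -1 = -22
  d = 44: Id(44) · μ(44/44) = 44 · 1 = 44
Summing: (Id * μ)(44) = 0 + 2 + -4 + 0 + -22 + 44 = 20.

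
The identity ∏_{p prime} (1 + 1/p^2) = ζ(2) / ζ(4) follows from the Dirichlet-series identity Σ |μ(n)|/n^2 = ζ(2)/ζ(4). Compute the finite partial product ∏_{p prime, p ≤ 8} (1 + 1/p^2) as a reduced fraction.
∏ = 650/441

The primes p ≤ 8 are [2, 3, 5, 7]. For each, (1 + 1/p^2) = (p^2 + 1)/p^2. Multiplying these fractions over p ∈ [2, 3, 5, 7] gives 650/441. (In the limit P → ∞ this tends to ζ(2)/ζ(4).)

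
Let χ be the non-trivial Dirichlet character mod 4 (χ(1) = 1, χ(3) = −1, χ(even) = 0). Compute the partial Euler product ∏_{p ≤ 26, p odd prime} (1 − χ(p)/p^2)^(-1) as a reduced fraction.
∏ = 7900068038863/8628726988800

The odd primes p ≤ 26 are [3, 5, 7, 11, 13, 17, 19, 23]. For each, χ(p) = 1 if p ≡ 1 mod 4, χ(p) = −1 if p ≡ 3 mod 4. Taking (1 − χ(p)/p^2)^(-1) = p^2/(p^2 − χ(p)): (1 − (-1)/3^2)^(-1) · (1 − (1)/5^2)^(-1) · (1 − (-1)/7^2)^(-1) · (1 − (-1)/11^2)^(-1) · (1 − (1)/13^2)^(-1) · (1 − (1)/17^2)^(-1) · (1 − (-1)/19^2)^(-1) · (1 − (-1)/23^2)^(-1) = 7900068038863/8628726988800.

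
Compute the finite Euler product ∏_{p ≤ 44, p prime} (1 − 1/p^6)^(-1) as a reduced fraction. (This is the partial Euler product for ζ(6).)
∏ = 58415599349237689613444204788995855063746535337692192433390985/57419764821752678419559868369284941010851064169028064391462912

The primes p ≤ 44 are [2, 3, 5, 7, 11, 13, 17, 19, 23, 29, 31, 37, 41, 43]. For each prime, (1 − 1/p^6)^(-1) = p^6 / (p^6 − 1). The product is (1 − 1/2^6)^(-1), (1 − 1/3^6)^(-1), (1 − 1/5^6)^(-1), (1 − 1/7^6)^(-1), (1 − 1/11^6)^(-1), (1 − 1/13^6)^(-1), (1 − 1/17^6)^(-1), (1 − 1/19^6)^(-1), (1 − 1/23^6)^(-1), (1 − 1/29^6)^(-1), (1 − 1/31^6)^(-1), (1 − 1/37^6)^(-1), (1 − 1/41^6)^(-1), (1 − 1/43^6)^(-1) = ∏ p^6 / (p^6 − 1) = 58415599349237689613444204788995855063746535337692192433390985/57419764821752678419559868369284941010851064169028064391462912.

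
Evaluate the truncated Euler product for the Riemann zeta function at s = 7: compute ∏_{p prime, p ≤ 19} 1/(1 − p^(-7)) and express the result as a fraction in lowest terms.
∏ = 155826023762586560111512988551201501037015625/154535761885293084095586902270463356349603488

The primes p ≤ 19 are [2, 3, 5, 7, 11, 13, 17, 19]. For each prime, (1 − 1/p^7)^(-1) = p^7 / (p^7 − 1). The product is (1 − 1/2^7)^(-1), (1 − 1/3^7)^(-1), (1 − 1/5^7)^(-1), (1 − 1/7^7)^(-1), (1 − 1/11^7)^(-1), (1 − 1/13^7)^(-1), (1 − 1/17^7)^(-1), (1 − 1/19^7)^(-1) = ∏ p^7 / (p^7 − 1) = 155826023762586560111512988551201501037015625/154535761885293084095586902270463356349603488.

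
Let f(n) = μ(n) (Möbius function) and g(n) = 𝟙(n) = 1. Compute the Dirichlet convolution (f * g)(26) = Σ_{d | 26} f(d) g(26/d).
(μ * 𝟙)(26) = 0

Divisors of 26: [1, 2, 13, 26]. For each d | 26:
  d = 1: μ(1) · 𝟙(26/1) = 1 · 1 = 1
  d = 2: μ(2) · 𝟙(26/2) = -1 · 1 = -1
  d = 13: μ(13) · 𝟙(26/13) = -1 · 1 = -1
  d = 26: μ(26) · 𝟙(26/26) = 1 · 1 = 1
Summing: (μ * 𝟙)(26) = 1 + -1 + -1 + 1 = 0.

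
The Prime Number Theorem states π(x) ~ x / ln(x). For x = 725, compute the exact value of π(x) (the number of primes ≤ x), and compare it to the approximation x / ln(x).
π(725) = 128;  x/ln(x) ≈ 110.08;  relative error ≈ 14.00%.

Directly count primes up to 725: π(725) = 128. The PNT approximation gives 725/ln(725) ≈ 725/6.58617 ≈ 110.08. Relative error (π(x) − x/ln(x)) / π(x) ≈ 14.00%; the approximation is known to undercount slightly (Li(x) is a better estimate).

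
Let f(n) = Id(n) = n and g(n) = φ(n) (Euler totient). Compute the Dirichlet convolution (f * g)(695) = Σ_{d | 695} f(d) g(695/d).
(Id * φ)(695) = 2493

Divisors of 695: [1, 5, 139, 695]. For each d | 695:
  d = 1: Id(1) · φ(695/1) = 1 · 552 = 552
  d = 5: Id(5) · φ(695/5) = 5 · 138 = 690
  d = 139: Id(139) · φ(695/139) = 139 · 4 = 556
  d = 695: Id(695) · φ(695/695) = 695 · 1 = 695
Summing: (Id * φ)(695) = 552 + 690 + 556 + 695 = 2493.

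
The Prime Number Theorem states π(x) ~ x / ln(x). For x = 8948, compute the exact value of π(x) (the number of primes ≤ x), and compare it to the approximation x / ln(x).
π(8948) = 1112;  x/ln(x) ≈ 983.38;  relative error ≈ 11.57%.

Directly count primes up to 8948: π(8948) = 1112. The PNT approximation gives 8948/ln(8948) ≈ 8948/9.09919 ≈ 983.38. Relative error (π(x) − x/ln(x)) / π(x) ≈ 11.57%; the approximation is known to undercount slightly (Li(x) is a better estimate).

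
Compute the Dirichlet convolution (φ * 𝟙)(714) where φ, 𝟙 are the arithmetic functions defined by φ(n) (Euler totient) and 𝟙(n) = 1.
(φ * 𝟙)(714) = 714

Divisors of 714: [1, 2, 3, 6, 7, 14, 17, 21, 34, 42, 51, 102, 119, 238, 357, 714]. For each d | 714:
  d = 1: φ(1) · 𝟙(714/1) = 1 · 1 = 1
  d = 2: φ(2) · 𝟙(714/2) = 1 · 1 = 1
  d = 3: φ(3) · 𝟙(714/3) = 2 · 1 = 2
  d = 6: φ(6) · 𝟙(714/6) = 2 · 1 = 2
  d = 7: φ(7) · 𝟙(714/7) = 6 · 1 = 6
  d = 14: φ(14) · 𝟙(714/14) = 6 · 1 = 6
  d = 17: φ(17) · 𝟙(714/17) = 16 · 1 = 16
  d = 21: φ(21) · 𝟙(714/21) = 12 · 1 = 12
  d = 34: φ(34) · 𝟙(714/34) = 16 · 1 = 16
  d = 42: φ(42) · 𝟙(714/42) = 12 · 1 = 12
  d = 51: φ(51) · 𝟙(714/51) = 32 · 1 = 32
  d = 102: φ(102) · 𝟙(714/102) = 32 · 1 = 32
  d = 119: φ(119) · 𝟙(714/119) = 96 · 1 = 96
  d = 238: φ(238) · 𝟙(714/238) = 96 · 1 = 96
  d = 357: φ(357) · 𝟙(714/357) = 192 · 1 = 192
  d = 714: φ(714) · 𝟙(714/714) = 192 · 1 = 192
Summing: (φ * 𝟙)(714) = 1 + 1 + 2 + 2 + 6 + 6 + 16 + 12 + 16 + 12 + 32 + 32 + 96 + 96 + 192 + 192 = 714.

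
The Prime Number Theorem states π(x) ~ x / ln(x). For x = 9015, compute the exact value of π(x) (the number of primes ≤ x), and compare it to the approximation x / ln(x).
π(9015) = 1121;  x/ln(x) ≈ 989.94;  relative error ≈ 11.69%.

Directly count primes up to 9015: π(9015) = 1121. The PNT approximation gives 9015/ln(9015) ≈ 9015/9.10665 ≈ 989.94. Relative error (π(x) − x/ln(x)) / π(x) ≈ 11.69%; the approximation is known to undercount slightly (Li(x) is a better estimate).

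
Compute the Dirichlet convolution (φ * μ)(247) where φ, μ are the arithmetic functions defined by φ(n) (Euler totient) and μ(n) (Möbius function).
(φ * μ)(247) = 187

Divisors of 247: [1, 13, 19, 247]. For each d | 247:
  d = 1: φ(1) · μ(247/1) = 1 · 1 = 1
  d = 13: φ(13) · μ(247/13) = 12 · -1 = -12
  d = 19: φ(19) · μ(247/19) = 18 · -1 = -18
  d = 247: φ(247) · μ(247/247) = 216 · 1 = 216
Summing: (φ * μ)(247) = 1 + -12 + -18 + 216 = 187.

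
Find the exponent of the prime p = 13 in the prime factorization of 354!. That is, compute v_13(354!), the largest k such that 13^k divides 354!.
v_13(354!) = 29

Legendre's formula: v_p(n!) = Σ_{k ≥ 1} ⌊n / p^k⌋. For p = 13, n = 354, the terms are:
  ⌊354/13^1⌋ = ⌊354/13⌋ = 27
  ⌊354/13^2⌋ = ⌊354/169⌋ = 2
(the next term ⌊354/13^3⌋ = 0, terminating the sum). Summing: v_13(354!) = 27 + 2 = 29.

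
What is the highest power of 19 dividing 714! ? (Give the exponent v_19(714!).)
v_19(714!) = 38

Legendre's formula: v_p(n!) = Σ_{k ≥ 1} ⌊n / p^k⌋. For p = 19, n = 714, the terms are:
  ⌊714/19^1⌋ = ⌊714/19⌋ = 37
  ⌊714/19^2⌋ = ⌊714/361⌋ = 1
(the next term ⌊714/19^3⌋ = 0, terminating the sum). Summing: v_19(714!) = 37 + 1 = 38.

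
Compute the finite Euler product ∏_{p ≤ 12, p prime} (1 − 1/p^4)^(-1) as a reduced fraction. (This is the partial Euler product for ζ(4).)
∏ = 35153041/32481280

The primes p ≤ 12 are [2, 3, 5, 7, 11]. For each prime, (1 − 1/p^4)^(-1) = p^4 / (p^4 − 1). The product is (1 − 1/2^4)^(-1), (1 − 1/3^4)^(-1), (1 − 1/5^4)^(-1), (1 − 1/7^4)^(-1), (1 − 1/11^4)^(-1) = ∏ p^4 / (p^4 − 1) = 35153041/32481280.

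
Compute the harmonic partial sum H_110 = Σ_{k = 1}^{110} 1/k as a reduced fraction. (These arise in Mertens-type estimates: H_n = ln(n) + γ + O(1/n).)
H_110 = 812425573941376284756780362571245808659649778037/153803387341307877636928566091115101174034840640

Direct summation: H_110 = 1 + 1/2 + ... + 1/110. The least common denominator is lcm(1, ..., 110) = 8459186303771933270031071135011330564571916235200; over this denominator the numerator is 8459186303771933270031071135011330564571916235200 + 4229593151885966635015535567505665282285958117600 + 2819728767923977756677023711670443521523972078400 + 2114796575942983317507767783752832641142979058800 + 1691837260754386654006214227002266112914383247040 + 1409864383961988878338511855835221760761986039200 + 1208455186253133324290153019287332937795988033600 + 1057398287971491658753883891876416320571489529400 + 939909589307992585559007903890147840507990692800 + 845918630377193327003107113501133056457191623520 + 769016936706539388184642830455575505870174203200 + 704932191980994439169255927917610880380993019600 + 650706638751687174617774702693179274197839710400 + 604227593126566662145076509643666468897994016800 + 563945753584795551335404742334088704304794415680 + 528699143985745829376941945938208160285744764700 + 497599194339525486472415949118313562621877425600 + 469954794653996292779503951945073920253995346400 + 445220331777470172106898480790070029714311380800 + 422959315188596663501553556750566528228595811760 + 402818395417711108096717673095777645931996011200 + 384508468353269694092321415227787752935087101600 + 367790708859649272610046571087449154981387662400 + 352466095990497219584627963958805440190496509800 + 338367452150877330801242845400453222582876649408 + 325353319375843587308887351346589637098919855200 + 313303196435997528519669301296715946835996897600 + 302113796563283331072538254821833234448997008400 + 291696079440411492070036935690045881536962628800 + 281972876792397775667702371167044352152397207840 + 272876977541030105484873262419720340792642459200 + 264349571992872914688470972969104080142872382350 + 256338978902179796061547610151858501956724734400 + 248799597169762743236207974559156781310938712800 + 241691037250626664858030603857466587559197606720 + 234977397326998146389751975972536960126997673200 + 228626656858700899190028949594900826069511249600 + 222610165888735086053449240395035014857155690400 + 216902212917229058205924900897726424732613236800 + 211479657594298331750776778375283264114297905880 + 206321617165169104147099295975886111331022347200 + 201409197708855554048358836547888822965998005600 + 196725262878417052791420258953751873594695726400 + 192254234176634847046160707613893876467543550800 + 187981917861598517111801580778029568101598138560 + 183895354429824636305023285543724577490693831200 + 179982687314296452553852577340666607756849281600 + 176233047995248609792313981979402720095248254900 + 172636455179019046327164717041047562542284004800 + 169183726075438665400621422700226611291438324704 + 165866398113175162157471983039437854207292475200 + 162676659687921793654443675673294818549459927600 + 159607288750413835283605115754930765369281438400 + 156651598217998764259834650648357973417998448800 + 153803387341307877636928566091115101174034840640 + 151056898281641665536269127410916617224498504200 + 148406777259156724035632826930023343238103793600 + 145848039720205746035018467845022940768481314400 + 143376039046981919831035103983242890924947732800 + 140986438396198887833851185583522176076198603920 + 138675185307736610984115920246087386304457643200 + 136438488770515052742436631209860170396321229600 + 134272798472570369365572557698592548643998670400 + 132174785996436457344235486484552040071436191175 + 130141327750337434923554940538635854839567942080 + 128169489451089898030773805075929250978362367200 + 126256511996596018955687628880766127829431585600 + 124399798584881371618103987279578390655469356400 + 122596902953216424203348857029149718327129220800 + 120845518625313332429015301928733293779598803360 + 119143469067210327746916494859314514993970651200 + 117488698663499073194875987986268480063498836600 + 115879264435231962603165358013853843350300222400 + 114313328429350449595014474797450413034755624800 + 112789150716959110267080948466817740860958883136 + 111305082944367543026724620197517507428577845200 + 109859562386648484026377547207939357981453457600 + 108451106458614529102962450448863212366306618400 + 107078307642682699620646470063434564108505268800 + 105739828797149165875388389187641632057148952940 + 104434398811999176173223100432238648945332299200 + 103160808582584552073549647987943055665511173600 + 101917907274360641807603266686883500777974894400 + 100704598854427777024179418273944411482999002800 + 99519838867905097294483189823662712524375485120 + 98362631439208526395710129476875936797347863200 + 97232026480137164023345645230015293845654209600 + 96127117088317423523080353806946938233771775400 + 95047037121032958090236754325970006343504676800 + 93990958930799258555900790389014784050799069280 + 92958091250241024945396386099025610599691387200 + 91947677214912318152511642771862288745346915600 + 90958992513676701828291087473240113597547486400 + 89991343657148226276926288670333303878424640800 + 89044066355494034421379696158014005942862276160 + 88116523997624304896156990989701360047624127450 + 87208106224452920309598671494962170768782641600 + 86318227589509523163582358520523781271142002400 + 85446326300726598687182536717286167318908244800 + 84591863037719332700310711350113305645719162352 + 83754319839326071980505654802092381827444715200 + 82933199056587581078735991519718927103646237600 + 82128022366717798738165739174867287034678798400 + 81338329843960896827221837836647409274729963800 + 80563679083542221619343534619155529186399202240 + 79803644375206917641802557877465382684640719200 + 79057815923102180093748328364591874435251553600 + 78325799108999382129917325324178986708999224400 + 77607213796072782293863037935883766647448772800 + 76901693670653938818464283045557550587017420320 = 44683406566775695661622919941418519476280737792035, so H_110 = 44683406566775695661622919941418519476280737792035/8459186303771933270031071135011330564571916235200; reducing by gcd(44683406566775695661622919941418519476280737792035, 8459186303771933270031071135011330564571916235200) = 55 gives 812425573941376284756780362571245808659649778037/153803387341307877636928566091115101174034840640 ≈ 5.28223. (The PNT-adjacent estimate ln(110) + γ ≈ 5.27770 matches within O(1/n).)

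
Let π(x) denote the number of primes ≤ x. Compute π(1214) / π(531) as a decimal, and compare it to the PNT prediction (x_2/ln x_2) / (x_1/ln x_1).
π(1214)/π(531) = 198/99 ≈ 2.0000;  PNT prediction ≈ 2.0200.

π(531) = 99 and π(1214) = 198, so π(1214)/π(531) ≈ 2.0000. The PNT-predicted ratio is (1214/ln(1214)) / (531/ln(531)) ≈ 2.0200. The two agree to within a few percent, as expected.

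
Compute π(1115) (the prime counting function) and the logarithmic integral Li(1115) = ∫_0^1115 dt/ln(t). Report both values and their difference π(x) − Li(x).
π(1115) = 186;  Li(1115) ≈ 194.13;  π(x) − Li(x) ≈ -8.13.

Direct count of primes ≤ 1115 gives π(1115) = 186. Numerical evaluation of the logarithmic integral gives Li(1115) ≈ 194.13. The difference π(x) − Li(x) ≈ -8.13 is typically negative for small/moderate x (Li(x) overestimates), though Littlewood's theorem shows this sign changes infinitely often.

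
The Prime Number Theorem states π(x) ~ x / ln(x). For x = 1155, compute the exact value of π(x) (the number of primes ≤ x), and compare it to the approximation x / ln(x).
π(1155) = 191;  x/ln(x) ≈ 163.79;  relative error ≈ 14.25%.

Directly count primes up to 1155: π(1155) = 191. The PNT approximation gives 1155/ln(1155) ≈ 1155/7.05186 ≈ 163.79. Relative error (π(x) − x/ln(x)) / π(x) ≈ 14.25%; the approximation is known to undercount slightly (Li(x) is a better estimate).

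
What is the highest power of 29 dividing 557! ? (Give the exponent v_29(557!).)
v_29(557!) = 19

Legendre's formula: v_p(n!) = Σ_{k ≥ 1} ⌊n / p^k⌋. For p = 29, n = 557, the terms are:
  ⌊557/29^1⌋ = ⌊557/29⌋ = 19
(the next term ⌊557/29^2⌋ = 0, terminating the sum). Summing: v_29(557!) = 19 = 19.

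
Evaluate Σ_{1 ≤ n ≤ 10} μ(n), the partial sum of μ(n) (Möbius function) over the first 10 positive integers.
Σ_{n ≤ 10} μ(n) = -1

Compute μ(n) for each 1 ≤ n ≤ 10: μ(1) = 1, μ(2) = -1, μ(3) = -1, μ(4) = 0, μ(5) = -1, μ(6) = 1, μ(7) = -1, μ(8) = 0, μ(9) = 0, μ(10) = 1. Summing all 10 values: -1. (Mertens function M(x) = Σ_{n ≤ x} μ(n); on average M(x) should be small (PNT ⟺ M(x) = o(x)).)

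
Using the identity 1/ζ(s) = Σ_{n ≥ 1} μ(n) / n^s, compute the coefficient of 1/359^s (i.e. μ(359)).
μ(359) = -1

Factor n = 359 = 359. μ(n) = 0 if any exponent ≥ 2 (not squarefree); otherwise μ(n) = (−1)^{ω(n)} where ω(n) is the number of distinct prime factors. Applying: μ(359) = -1.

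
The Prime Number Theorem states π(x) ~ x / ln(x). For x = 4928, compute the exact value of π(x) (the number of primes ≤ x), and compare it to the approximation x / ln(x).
π(4928) = 657;  x/ln(x) ≈ 579.58;  relative error ≈ 11.78%.

Directly count primes up to 4928: π(4928) = 657. The PNT approximation gives 4928/ln(4928) ≈ 4928/8.50269 ≈ 579.58. Relative error (π(x) − x/ln(x)) / π(x) ≈ 11.78%; the approximation is known to undercount slightly (Li(x) is a better estimate).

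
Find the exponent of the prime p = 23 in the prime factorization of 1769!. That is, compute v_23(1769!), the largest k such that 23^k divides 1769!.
v_23(1769!) = 79

Legendre's formula: v_p(n!) = Σ_{k ≥ 1} ⌊n / p^k⌋. For p = 23, n = 1769, the terms are:
  ⌊1769/23^1⌋ = ⌊1769/23⌋ = 76
  ⌊1769/23^2⌋ = ⌊1769/529⌋ = 3
(the next term ⌊1769/23^3⌋ = 0, terminating the sum). Summing: v_23(1769!) = 76 + 3 = 79.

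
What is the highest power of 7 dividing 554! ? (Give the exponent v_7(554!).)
v_7(554!) = 91

Legendre's formula: v_p(n!) = Σ_{k ≥ 1} ⌊n / p^k⌋. For p = 7, n = 554, the terms are:
  ⌊554/7^1⌋ = ⌊554/7⌋ = 79
  ⌊554/7^2⌋ = ⌊554/49⌋ = 11
  ⌊554/7^3⌋ = ⌊554/343⌋ = 1
(the next term ⌊554/7^4⌋ = 0, terminating the sum). Summing: v_7(554!) = 79 + 11 + 1 = 91.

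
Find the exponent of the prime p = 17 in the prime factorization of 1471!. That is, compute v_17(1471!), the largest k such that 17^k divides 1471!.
v_17(1471!) = 91

Legendre's formula: v_p(n!) = Σ_{k ≥ 1} ⌊n / p^k⌋. For p = 17, n = 1471, the terms are:
  ⌊1471/17^1⌋ = ⌊1471/17⌋ = 86
  ⌊1471/17^2⌋ = ⌊1471/289⌋ = 5
(the next term ⌊1471/17^3⌋ = 0, terminating the sum). Summing: v_17(1471!) = 86 + 5 = 91.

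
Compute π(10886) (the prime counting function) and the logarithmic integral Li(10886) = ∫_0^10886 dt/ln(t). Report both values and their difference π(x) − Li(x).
π(10886) = 1323;  Li(10886) ≈ 1341.89;  π(x) − Li(x) ≈ -18.89.

Direct count of primes ≤ 10886 gives π(10886) = 1323. Numerical evaluation of the logarithmic integral gives Li(10886) ≈ 1341.89. The difference π(x) − Li(x) ≈ -18.89 is typically negative for small/moderate x (Li(x) overestimates), though Littlewood's theorem shows this sign changes infinitely often.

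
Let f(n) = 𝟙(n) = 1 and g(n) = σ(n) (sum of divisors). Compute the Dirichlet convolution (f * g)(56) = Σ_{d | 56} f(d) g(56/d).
(𝟙 * σ)(56) = 234

Divisors of 56: [1, 2, 4, 7, 8, 14, 28, 56]. For each d | 56:
  d = 1: 𝟙(1) · σ(56/1) = 1 · 120 = 120
  d = 2: 𝟙(2) · σ(56/2) = 1 · 56 = 56
  d = 4: 𝟙(4) · σ(56/4) = 1 · 24 = 24
  d = 7: 𝟙(7) · σ(56/7) = 1 · 15 = 15
  d = 8: 𝟙(8) · σ(56/8) = 1 · 8 = 8
  d = 14: 𝟙(14) · σ(56/14) = 1 · 7 = 7
  d = 28: 𝟙(28) · σ(56/28) = 1 · 3 = 3
  d = 56: 𝟙(56) · σ(56/56) = 1 · 1 = 1
Summing: (𝟙 * σ)(56) = 120 + 56 + 24 + 15 + 8 + 7 + 3 + 1 = 234.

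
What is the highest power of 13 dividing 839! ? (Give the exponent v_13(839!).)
v_13(839!) = 68

Legendre's formula: v_p(n!) = Σ_{k ≥ 1} ⌊n / p^k⌋. For p = 13, n = 839, the terms are:
  ⌊839/13^1⌋ = ⌊839/13⌋ = 64
  ⌊839/13^2⌋ = ⌊839/169⌋ = 4
(the next term ⌊839/13^3⌋ = 0, terminating the sum). Summing: v_13(839!) = 64 + 4 = 68.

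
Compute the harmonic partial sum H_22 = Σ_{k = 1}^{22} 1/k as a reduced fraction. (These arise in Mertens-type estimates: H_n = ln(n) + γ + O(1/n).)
H_22 = 19093197/5173168

Direct summation: H_22 = 1 + 1/2 + ... + 1/22. The least common denominator is lcm(1, ..., 22) = 232792560; over this denominator the numerator is 232792560 + 116396280 + 77597520 + 58198140 + 46558512 + 38798760 + 33256080 + 29099070 + 25865840 + 23279256 + 21162960 + 19399380 + 17907120 + 16628040 + 15519504 + 14549535 + 13693680 + 12932920 + 12252240 + 11639628 + 11085360 + 10581480 = 859193865, so H_22 = 859193865/232792560; reducing by gcd(859193865, 232792560) = 45 gives 19093197/5173168 ≈ 3.69081. (The PNT-adjacent estimate ln(22) + γ ≈ 3.66826 matches within O(1/n).)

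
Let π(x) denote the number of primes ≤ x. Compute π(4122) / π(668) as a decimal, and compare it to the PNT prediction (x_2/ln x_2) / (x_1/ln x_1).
π(4122)/π(668) = 566/121 ≈ 4.6777;  PNT prediction ≈ 4.8216.

π(668) = 121 and π(4122) = 566, so π(4122)/π(668) ≈ 4.6777. The PNT-predicted ratio is (4122/ln(4122)) / (668/ln(668)) ≈ 4.8216. The two agree to within a few percent, as expected.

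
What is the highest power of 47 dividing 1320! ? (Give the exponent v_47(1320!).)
v_47(1320!) = 28

Legendre's formula: v_p(n!) = Σ_{k ≥ 1} ⌊n / p^k⌋. For p = 47, n = 1320, the terms are:
  ⌊1320/47^1⌋ = ⌊1320/47⌋ = 28
(the next term ⌊1320/47^2⌋ = 0, terminating the sum). Summing: v_47(1320!) = 28 = 28.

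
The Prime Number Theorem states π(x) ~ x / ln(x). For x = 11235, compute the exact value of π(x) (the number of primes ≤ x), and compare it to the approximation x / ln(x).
π(11235) = 1357;  x/ln(x) ≈ 1204.59;  relative error ≈ 11.23%.

Directly count primes up to 11235: π(11235) = 1357. The PNT approximation gives 11235/ln(11235) ≈ 11235/9.32679 ≈ 1204.59. Relative error (π(x) − x/ln(x)) / π(x) ≈ 11.23%; the approximation is known to undercount slightly (Li(x) is a better estimate).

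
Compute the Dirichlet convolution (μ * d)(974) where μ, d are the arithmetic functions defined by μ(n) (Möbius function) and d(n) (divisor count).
(μ * d)(974) = 1

Divisors of 974: [1, 2, 487, 974]. For each d | 974:
  d = 1: μ(1) · d(974/1) = 1 · 4 = 4
  d = 2: μ(2) · d(974/2) = -1 · 2 = -2
  d = 487: μ(487) · d(974/487) = -1 · 2 = -2
  d = 974: μ(974) · d(974/974) = 1 · 1 = 1
Summing: (μ * d)(974) = 4 + -2 + -2 + 1 = 1.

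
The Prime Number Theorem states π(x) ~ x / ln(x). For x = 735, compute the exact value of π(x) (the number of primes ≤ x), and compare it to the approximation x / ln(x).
π(735) = 130;  x/ln(x) ≈ 111.37;  relative error ≈ 14.33%.

Directly count primes up to 735: π(735) = 130. The PNT approximation gives 735/ln(735) ≈ 735/6.59987 ≈ 111.37. Relative error (π(x) − x/ln(x)) / π(x) ≈ 14.33%; the approximation is known to undercount slightly (Li(x) is a better estimate).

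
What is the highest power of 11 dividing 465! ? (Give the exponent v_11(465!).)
v_11(465!) = 45

Legendre's formula: v_p(n!) = Σ_{k ≥ 1} ⌊n / p^k⌋. For p = 11, n = 465, the terms are:
  ⌊465/11^1⌋ = ⌊465/11⌋ = 42
  ⌊465/11^2⌋ = ⌊465/121⌋ = 3
(the next term ⌊465/11^3⌋ = 0, terminating the sum). Summing: v_11(465!) = 42 + 3 = 45.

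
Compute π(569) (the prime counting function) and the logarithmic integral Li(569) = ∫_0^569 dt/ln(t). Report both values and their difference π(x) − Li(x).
π(569) = 104;  Li(569) ≈ 112.78;  π(x) − Li(x) ≈ -8.78.

Direct count of primes ≤ 569 gives π(569) = 104. Numerical evaluation of the logarithmic integral gives Li(569) ≈ 112.78. The difference π(x) − Li(x) ≈ -8.78 is typically negative for small/moderate x (Li(x) overestimates), though Littlewood's theorem shows this sign changes infinitely often.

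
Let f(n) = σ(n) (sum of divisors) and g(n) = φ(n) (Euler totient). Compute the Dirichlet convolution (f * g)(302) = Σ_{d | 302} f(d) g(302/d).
(σ * φ)(302) = 1208

Divisors of 302: [1, 2, 151, 302]. For each d | 302:
  d = 1: σ(1) · φ(302/1) = 1 · 150 = 150
  d = 2: σ(2) · φ(302/2) = 3 · 150 = 450
  d = 151: σ(151) · φ(302/151) = 152 · 1 = 152
  d = 302: σ(302) · φ(302/302) = 456 · 1 = 456
Summing: (σ * φ)(302) = 150 + 450 + 152 + 456 = 1208.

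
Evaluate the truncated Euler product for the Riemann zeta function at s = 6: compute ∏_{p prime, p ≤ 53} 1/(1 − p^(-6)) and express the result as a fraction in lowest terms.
∏ = 16399916697843255011967930971578711261087839227653922144798329822985430357794635/16120340632419383592544649060829667066167081196619966516987203957241678930116608

The primes p ≤ 53 are [2, 3, 5, 7, 11, 13, 17, 19, 23, 29, 31, 37, 41, 43, 47, 53]. For each prime, (1 − 1/p^6)^(-1) = p^6 / (p^6 − 1). The product is (1 − 1/2^6)^(-1), (1 − 1/3^6)^(-1), (1 − 1/5^6)^(-1), (1 − 1/7^6)^(-1), (1 − 1/11^6)^(-1), (1 − 1/13^6)^(-1), (1 − 1/17^6)^(-1), (1 − 1/19^6)^(-1), (1 − 1/23^6)^(-1), (1 − 1/29^6)^(-1), (1 − 1/31^6)^(-1), (1 − 1/37^6)^(-1), (1 − 1/41^6)^(-1), (1 − 1/43^6)^(-1), (1 − 1/47^6)^(-1), (1 − 1/53^6)^(-1) = ∏ p^6 / (p^6 − 1) = 16399916697843255011967930971578711261087839227653922144798329822985430357794635/16120340632419383592544649060829667066167081196619966516987203957241678930116608.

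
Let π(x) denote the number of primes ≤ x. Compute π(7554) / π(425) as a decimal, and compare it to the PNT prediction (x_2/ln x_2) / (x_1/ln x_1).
π(7554)/π(425) = 958/82 ≈ 11.6829;  PNT prediction ≈ 12.0462.

π(425) = 82 and π(7554) = 958, so π(7554)/π(425) ≈ 11.6829. The PNT-predicted ratio is (7554/ln(7554)) / (425/ln(425)) ≈ 12.0462. The two agree to within a few percent, as expected.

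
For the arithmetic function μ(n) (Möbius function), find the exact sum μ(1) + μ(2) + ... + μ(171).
Σ_{n ≤ 171} μ(n) = -2

Compute μ(n) for each 1 ≤ n ≤ 171: μ(1) = 1, μ(2) = -1, μ(3) = -1, μ(4) = 0, μ(5) = -1, μ(6) = 1, μ(7) = -1, μ(8) = 0, μ(9) = 0, μ(10) = 1, μ(11) = -1, μ(12) = 0, μ(13) = -1, μ(14) = 1, μ(15) = 1, μ(16) = 0, μ(17) = -1, μ(18) = 0, μ(19) = -1, μ(20) = 0, μ(21) = 1, μ(22) = 1, μ(23) = -1, μ(24) = 0, μ(25) = 0, μ(26) = 1, μ(27) = 0, μ(28) = 0, μ(29) = -1, μ(30) = -1, μ(31) = -1, μ(32) = 0, μ(33) = 1, μ(34) = 1, μ(35) = 1, μ(36) = 0, μ(37) = -1, μ(38) = 1, μ(39) = 1, μ(40) = 0, μ(41) = -1, μ(42) = -1, μ(43) = -1, μ(44) = 0, μ(45) = 0, μ(46) = 1, μ(47) = -1, μ(48) = 0, μ(49) = 0, μ(50) = 0, μ(51) = 1, μ(52) = 0, μ(53) = -1, μ(54) = 0, μ(55) = 1, μ(56) = 0, μ(57) = 1, μ(58) = 1, μ(59) = -1, μ(60) = 0, μ(61) = -1, μ(62) = 1, μ(63) = 0, μ(64) = 0, μ(65) = 1, μ(66) = -1, μ(67) = -1, μ(68) = 0, μ(69) = 1, μ(70) = -1, μ(71) = -1, μ(72) = 0, μ(73) = -1, μ(74) = 1, μ(75) = 0, μ(76) = 0, μ(77) = 1, μ(78) = -1, μ(79) = -1, μ(80) = 0, μ(81) = 0, μ(82) = 1, μ(83) = -1, μ(84) = 0, μ(85) = 1, μ(86) = 1, μ(87) = 1, μ(88) = 0, μ(89) = -1, μ(90) = 0, μ(91) = 1, μ(92) = 0, μ(93) = 1, μ(94) = 1, μ(95) = 1, μ(96) = 0, μ(97) = -1, μ(98) = 0, μ(99) = 0, μ(100) = 0, μ(101) = -1, μ(102) = -1, μ(103) = -1, μ(104) = 0, μ(105) = -1, μ(106) = 1, μ(107) = -1, μ(108) = 0, μ(109) = -1, μ(110) = -1, μ(111) = 1, μ(112) = 0, μ(113) = -1, μ(114) = -1, μ(115) = 1, μ(116) = 0, μ(117) = 0, μ(118) = 1, μ(119) = 1, μ(120) = 0, μ(121) = 0, μ(122) = 1, μ(123) = 1, μ(124) = 0, μ(125) = 0, μ(126) = 0, μ(127) = -1, μ(128) = 0, μ(129) = 1, μ(130) = -1, μ(131) = -1, μ(132) = 0, μ(133) = 1, μ(134) = 1, μ(135) = 0, μ(136) = 0, μ(137) = -1, μ(138) = -1, μ(139) = -1, μ(140) = 0, μ(141) = 1, μ(142) = 1, μ(143) = 1, μ(144) = 0, μ(145) = 1, μ(146) = 1, μ(147) = 0, μ(148) = 0, μ(149) = -1, μ(150) = 0, μ(151) = -1, μ(152) = 0, μ(153) = 0, μ(154) = -1, μ(155) = 1, μ(156) = 0, μ(157) = -1, μ(158) = 1, μ(159) = 1, μ(160) = 0, μ(161) = 1, μ(162) = 0, μ(163) = -1, μ(164) = 0, μ(165) = -1, μ(166) = 1, μ(167) = -1, μ(168) = 0, μ(169) = 0, μ(170) = -1, μ(171) = 0. Summing all 171 values: -2. (Mertens function M(x) = Σ_{n ≤ x} μ(n); on average M(x) should be small (PNT ⟺ M(x) = o(x)).)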